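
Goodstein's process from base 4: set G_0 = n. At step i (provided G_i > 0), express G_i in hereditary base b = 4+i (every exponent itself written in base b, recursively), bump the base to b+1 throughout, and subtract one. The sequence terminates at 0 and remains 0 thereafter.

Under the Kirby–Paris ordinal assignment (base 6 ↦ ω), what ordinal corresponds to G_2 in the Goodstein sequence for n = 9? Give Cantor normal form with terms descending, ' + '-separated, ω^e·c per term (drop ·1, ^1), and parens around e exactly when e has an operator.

ω + 5

(0) 9|_4 = 2·4 + 1 ↦ 2·5 + 1|_5 = 11 ⇒ 10
(1) 10|_5 = 2·5 ↦ 2·6|_6 = 12 ⇒ 11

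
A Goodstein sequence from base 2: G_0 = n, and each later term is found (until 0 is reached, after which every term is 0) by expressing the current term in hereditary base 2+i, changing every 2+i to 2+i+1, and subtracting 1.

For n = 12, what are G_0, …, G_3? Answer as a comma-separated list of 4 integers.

12, 107, 1065, 15685

[0] 12 ≡ 2^(2 + 1) + 2^2 (base 2). Lift 3: 108. −1: 107.
[1] 107 ≡ 3^(3 + 1) + 2·3^2 + 2·3 + 2 (base 3). Lift 4: 1066. −1: 1065.
[2] 1065 ≡ 4^(4 + 1) + 2·4^2 + 2·4 + 1 (base 4). Lift 5: 15686. −1: 15685.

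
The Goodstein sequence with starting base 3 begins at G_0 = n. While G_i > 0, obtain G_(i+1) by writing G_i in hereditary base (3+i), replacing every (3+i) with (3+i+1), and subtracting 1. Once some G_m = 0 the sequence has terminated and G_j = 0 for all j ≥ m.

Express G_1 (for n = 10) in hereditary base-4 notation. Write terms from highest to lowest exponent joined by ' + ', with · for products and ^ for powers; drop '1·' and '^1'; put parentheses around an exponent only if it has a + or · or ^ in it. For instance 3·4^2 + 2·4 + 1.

4^2

base 3: 10 = 3^2 + 1; at 4: 4^2 + 1 = 17; next = 16
base 4: 16 = 4^2; at 5: 5^2 = 25; next = 24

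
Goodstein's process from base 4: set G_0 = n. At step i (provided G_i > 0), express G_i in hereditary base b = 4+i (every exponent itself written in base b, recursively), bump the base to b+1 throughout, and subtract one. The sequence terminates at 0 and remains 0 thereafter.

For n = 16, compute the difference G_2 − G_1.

3

16 —HB4→ 4^2 —bump→ 5^2 = 25 —(−1)→ 24
24 —HB5→ 4·5 + 4 —bump→ 4·6 + 4 = 28 —(−1)→ 27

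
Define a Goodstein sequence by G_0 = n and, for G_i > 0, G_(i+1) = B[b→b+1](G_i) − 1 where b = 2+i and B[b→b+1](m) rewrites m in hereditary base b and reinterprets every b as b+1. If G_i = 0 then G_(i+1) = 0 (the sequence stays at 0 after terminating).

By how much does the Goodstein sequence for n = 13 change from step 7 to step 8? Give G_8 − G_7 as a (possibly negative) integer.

(0) 13|_2 = 2^(2 + 1) + 2^2 + 1 ↦ 3^(3 + 1) + 3^3 + 1|_3 = 109 ⇒ 108
(1) 108|_3 = 3^(3 + 1) + 3^3 ↦ 4^(4 + 1) + 4^4|_4 = 1280 ⇒ 1279
(2) 1279|_4 = 4^(4 + 1) + 3·4^3 + 3·4^2 + 3·4 + 3 ↦ 5^(5 + 1) + 3·5^3 + 3·5^2 + 3·5 + 3|_5 = 16093 ⇒ 16092
(3) 16092|_5 = 5^(5 + 1) + 3·5^3 + 3·5^2 + 3·5 + 2 ↦ 6^(6 + 1) + 3·6^3 + 3·6^2 + 3·6 + 2|_6 = 280712 ⇒ 280711
(4) 280711|_6 = 6^(6 + 1) + 3·6^3 + 3·6^2 + 3·6 + 1 ↦ 7^(7 + 1) + 3·7^3 + 3·7^2 + 3·7 + 1|_7 = 5765999 ⇒ 5765998
(5) 5765998|_7 = 7^(7 + 1) + 3·7^3 + 3·7^2 + 3·7 ↦ 8^(8 + 1) + 3·8^3 + 3·8^2 + 3·8|_8 = 134219480 ⇒ 134219479
(6) 134219479|_8 = 8^(8 + 1) + 3·8^3 + 3·8^2 + 2·8 + 7 ↦ 9^(9 + 1) + 3·9^3 + 3·9^2 + 2·9 + 7|_9 = 3486786856 ⇒ 3486786855
(7) 3486786855|_9 = 9^(9 + 1) + 3·9^3 + 3·9^2 + 2·9 + 6 ↦ 10^(10 + 1) + 3·10^3 + 3·10^2 + 2·10 + 6|_10 = 100000003326 ⇒ 100000003325

96513216470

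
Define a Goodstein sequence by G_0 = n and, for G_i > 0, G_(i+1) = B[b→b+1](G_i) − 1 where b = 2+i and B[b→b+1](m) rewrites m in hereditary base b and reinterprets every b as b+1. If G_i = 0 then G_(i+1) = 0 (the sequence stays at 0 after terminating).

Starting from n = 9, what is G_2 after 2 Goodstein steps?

[0] 9 ≡ 2^(2 + 1) + 1 (base 2). Lift 3: 82. −1: 81.
[1] 81 ≡ 3^(3 + 1) (base 3). Lift 4: 1024. −1: 1023.

1023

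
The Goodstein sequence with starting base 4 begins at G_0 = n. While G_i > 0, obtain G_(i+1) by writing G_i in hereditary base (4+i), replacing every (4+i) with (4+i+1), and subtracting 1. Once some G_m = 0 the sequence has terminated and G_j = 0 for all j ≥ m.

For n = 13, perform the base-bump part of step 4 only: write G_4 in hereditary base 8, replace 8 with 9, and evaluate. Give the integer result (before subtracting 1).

21

step 0: 13 = 3·4 + 1; sub 5 for 4: 3·5 + 1; = 16; G_1 = 16−1 = 15
step 1: 15 = 3·5; sub 6 for 5: 3·6; = 18; G_2 = 18−1 = 17
step 2: 17 = 2·6 + 5; sub 7 for 6: 2·7 + 5; = 19; G_3 = 19−1 = 18
step 3: 18 = 2·7 + 4; sub 8 for 7: 2·8 + 4; = 20; G_4 = 20−1 = 19
step 4: 19 = 2·8 + 3; sub 9 for 8: 2·9 + 3; = 21; G_5 = 21−1 = 20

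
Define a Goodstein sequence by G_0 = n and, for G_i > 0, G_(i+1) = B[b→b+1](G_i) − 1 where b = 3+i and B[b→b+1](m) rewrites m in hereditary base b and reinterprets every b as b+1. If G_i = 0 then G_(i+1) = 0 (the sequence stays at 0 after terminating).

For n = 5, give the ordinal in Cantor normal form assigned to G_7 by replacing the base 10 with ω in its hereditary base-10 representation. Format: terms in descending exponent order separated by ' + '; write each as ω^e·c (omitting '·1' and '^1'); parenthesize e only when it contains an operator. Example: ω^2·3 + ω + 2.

1

G_0 = 5. HB_3(5) = 3 + 2. Bump = 6. G_1 = 5.
G_1 = 5. HB_4(5) = 4 + 1. Bump = 6. G_2 = 5.
G_2 = 5. HB_5(5) = 5. Bump = 6. G_3 = 5.
G_3 = 5. HB_6(5) = 5. Bump = 5. G_4 = 4.
G_4 = 4. HB_7(4) = 4. Bump = 4. G_5 = 3.
G_5 = 3. HB_8(3) = 3. Bump = 3. G_6 = 2.
G_6 = 2. HB_9(2) = 2. Bump = 2. G_7 = 1.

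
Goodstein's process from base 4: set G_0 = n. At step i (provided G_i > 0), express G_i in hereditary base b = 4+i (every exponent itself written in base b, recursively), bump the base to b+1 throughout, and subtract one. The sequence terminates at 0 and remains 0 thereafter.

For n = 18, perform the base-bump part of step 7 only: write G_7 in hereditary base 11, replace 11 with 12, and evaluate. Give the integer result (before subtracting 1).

step 0: 18 = 4^2 + 2; sub 5 for 4: 5^2 + 2; = 27; G_1 = 27−1 = 26
step 1: 26 = 5^2 + 1; sub 6 for 5: 6^2 + 1; = 37; G_2 = 37−1 = 36
step 2: 36 = 6^2; sub 7 for 6: 7^2; = 49; G_3 = 49−1 = 48
step 3: 48 = 6·7 + 6; sub 8 for 7: 6·8 + 6; = 54; G_4 = 54−1 = 53
step 4: 53 = 6·8 + 5; sub 9 for 8: 6·9 + 5; = 59; G_5 = 59−1 = 58
step 5: 58 = 6·9 + 4; sub 10 for 9: 6·10 + 4; = 64; G_6 = 64−1 = 63
step 6: 63 = 6·10 + 3; sub 11 for 10: 6·11 + 3; = 69; G_7 = 69−1 = 68
step 7: 68 = 6·11 + 2; sub 12 for 11: 6·12 + 2; = 74; G_8 = 74−1 = 73

74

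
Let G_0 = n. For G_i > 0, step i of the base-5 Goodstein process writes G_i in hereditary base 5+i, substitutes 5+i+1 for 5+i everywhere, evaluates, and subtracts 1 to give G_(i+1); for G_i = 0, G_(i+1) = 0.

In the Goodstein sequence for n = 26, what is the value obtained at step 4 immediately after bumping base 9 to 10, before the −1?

i=0: 26 = 5^2 + 1 (b=5); 5→6: 6^2 + 1 = 37; 37−1 = 36
i=1: 36 = 6^2 (b=6); 6→7: 7^2 = 49; 49−1 = 48
i=2: 48 = 6·7 + 6 (b=7); 7→8: 6·8 + 6 = 54; 54−1 = 53
i=3: 53 = 6·8 + 5 (b=8); 8→9: 6·9 + 5 = 59; 59−1 = 58
i=4: 58 = 6·9 + 4 (b=9); 9→10: 6·10 + 4 = 64; 64−1 = 63

64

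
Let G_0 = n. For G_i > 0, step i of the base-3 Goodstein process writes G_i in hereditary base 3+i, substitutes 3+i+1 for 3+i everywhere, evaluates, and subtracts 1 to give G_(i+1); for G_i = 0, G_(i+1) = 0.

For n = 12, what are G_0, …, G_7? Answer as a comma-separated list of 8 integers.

12 —HB3→ 3^2 + 3 —bump→ 4^2 + 4 = 20 —(−1)→ 19
19 —HB4→ 4^2 + 3 —bump→ 5^2 + 3 = 28 —(−1)→ 27
27 —HB5→ 5^2 + 2 —bump→ 6^2 + 2 = 38 —(−1)→ 37
37 —HB6→ 6^2 + 1 —bump→ 7^2 + 1 = 50 —(−1)→ 49
49 —HB7→ 7^2 —bump→ 8^2 = 64 —(−1)→ 63
63 —HB8→ 7·8 + 7 —bump→ 7·9 + 7 = 70 —(−1)→ 69
69 —HB9→ 7·9 + 6 —bump→ 7·10 + 6 = 76 —(−1)→ 75

12, 19, 27, 37, 49, 63, 69, 75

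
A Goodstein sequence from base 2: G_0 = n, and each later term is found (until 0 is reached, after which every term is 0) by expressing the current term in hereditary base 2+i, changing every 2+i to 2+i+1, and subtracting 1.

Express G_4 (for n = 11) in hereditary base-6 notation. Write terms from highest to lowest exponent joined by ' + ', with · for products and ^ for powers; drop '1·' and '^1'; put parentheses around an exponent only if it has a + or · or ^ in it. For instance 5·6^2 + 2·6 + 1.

6^(6 + 1) + 1

G_0 = 11. HB_2(11) = 2^(2 + 1) + 2 + 1. Bump = 85. G_1 = 84.
G_1 = 84. HB_3(84) = 3^(3 + 1) + 3. Bump = 1028. G_2 = 1027.
G_2 = 1027. HB_4(1027) = 4^(4 + 1) + 3. Bump = 15628. G_3 = 15627.
G_3 = 15627. HB_5(15627) = 5^(5 + 1) + 2. Bump = 279938. G_4 = 279937.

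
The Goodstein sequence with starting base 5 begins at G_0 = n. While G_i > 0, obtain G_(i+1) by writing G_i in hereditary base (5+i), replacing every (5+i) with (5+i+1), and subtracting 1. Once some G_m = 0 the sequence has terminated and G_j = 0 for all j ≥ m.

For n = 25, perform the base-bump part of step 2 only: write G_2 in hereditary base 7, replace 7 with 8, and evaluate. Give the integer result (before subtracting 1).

44

base 5: 25 = 5^2; at 6: 6^2 = 36; next = 35
base 6: 35 = 5·6 + 5; at 7: 5·7 + 5 = 40; next = 39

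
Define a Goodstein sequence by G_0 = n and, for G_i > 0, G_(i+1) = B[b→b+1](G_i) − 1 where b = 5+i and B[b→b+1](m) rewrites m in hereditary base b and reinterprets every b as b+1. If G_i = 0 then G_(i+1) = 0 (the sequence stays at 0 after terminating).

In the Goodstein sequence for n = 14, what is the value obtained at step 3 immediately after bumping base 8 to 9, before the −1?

i=0: 14 = 2·5 + 4 (b=5); 5→6: 2·6 + 4 = 16; 16−1 = 15
i=1: 15 = 2·6 + 3 (b=6); 6→7: 2·7 + 3 = 17; 17−1 = 16
i=2: 16 = 2·7 + 2 (b=7); 7→8: 2·8 + 2 = 18; 18−1 = 17

19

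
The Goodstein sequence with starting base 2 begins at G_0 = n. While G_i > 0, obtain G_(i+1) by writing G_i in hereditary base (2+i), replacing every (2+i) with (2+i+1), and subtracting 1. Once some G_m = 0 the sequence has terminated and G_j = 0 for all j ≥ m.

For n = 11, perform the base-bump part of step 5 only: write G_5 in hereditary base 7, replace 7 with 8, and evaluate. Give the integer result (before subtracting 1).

step 0: 11 = 2^(2 + 1) + 2 + 1; sub 3 for 2: 3^(3 + 1) + 3 + 1; = 85; G_1 = 85−1 = 84
step 1: 84 = 3^(3 + 1) + 3; sub 4 for 3: 4^(4 + 1) + 4; = 1028; G_2 = 1028−1 = 1027
step 2: 1027 = 4^(4 + 1) + 3; sub 5 for 4: 5^(5 + 1) + 3; = 15628; G_3 = 15628−1 = 15627
step 3: 15627 = 5^(5 + 1) + 2; sub 6 for 5: 6^(6 + 1) + 2; = 279938; G_4 = 279938−1 = 279937
step 4: 279937 = 6^(6 + 1) + 1; sub 7 for 6: 7^(7 + 1) + 1; = 5764802; G_5 = 5764802−1 = 5764801
step 5: 5764801 = 7^(7 + 1); sub 8 for 7: 8^(8 + 1); = 134217728; G_6 = 134217728−1 = 134217727

134217728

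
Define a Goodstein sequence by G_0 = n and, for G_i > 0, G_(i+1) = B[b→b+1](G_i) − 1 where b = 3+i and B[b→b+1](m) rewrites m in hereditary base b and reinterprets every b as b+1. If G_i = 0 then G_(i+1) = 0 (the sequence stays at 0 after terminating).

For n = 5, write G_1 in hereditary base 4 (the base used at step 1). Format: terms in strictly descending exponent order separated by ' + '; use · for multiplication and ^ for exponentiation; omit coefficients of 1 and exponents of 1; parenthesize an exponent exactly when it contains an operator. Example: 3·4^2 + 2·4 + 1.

4 + 1

5 —HB3→ 3 + 2 —bump→ 4 + 2 = 6 —(−1)→ 5
5 —HB4→ 4 + 1 —bump→ 5 + 1 = 6 —(−1)→ 5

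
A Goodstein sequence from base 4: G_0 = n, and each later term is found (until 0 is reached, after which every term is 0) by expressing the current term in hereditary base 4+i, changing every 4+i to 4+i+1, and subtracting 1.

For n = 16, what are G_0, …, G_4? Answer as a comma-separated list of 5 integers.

G_0 = 16. HB_4(16) = 4^2. Bump = 25. G_1 = 24.
G_1 = 24. HB_5(24) = 4·5 + 4. Bump = 28. G_2 = 27.
G_2 = 27. HB_6(27) = 4·6 + 3. Bump = 31. G_3 = 30.
G_3 = 30. HB_7(30) = 4·7 + 2. Bump = 34. G_4 = 33.

16, 24, 27, 30, 33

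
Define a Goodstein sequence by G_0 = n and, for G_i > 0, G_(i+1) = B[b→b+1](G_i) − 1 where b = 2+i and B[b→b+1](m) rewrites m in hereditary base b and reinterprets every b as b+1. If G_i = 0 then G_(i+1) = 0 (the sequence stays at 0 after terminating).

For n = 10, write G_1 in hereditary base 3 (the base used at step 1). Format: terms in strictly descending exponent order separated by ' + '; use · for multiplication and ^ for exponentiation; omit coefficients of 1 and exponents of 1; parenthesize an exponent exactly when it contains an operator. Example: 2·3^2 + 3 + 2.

step 0: 10 = 2^(2 + 1) + 2; sub 3 for 2: 3^(3 + 1) + 3; = 84; G_1 = 84−1 = 83
step 1: 83 = 3^(3 + 1) + 2; sub 4 for 3: 4^(4 + 1) + 2; = 1026; G_2 = 1026−1 = 1025

3^(3 + 1) + 2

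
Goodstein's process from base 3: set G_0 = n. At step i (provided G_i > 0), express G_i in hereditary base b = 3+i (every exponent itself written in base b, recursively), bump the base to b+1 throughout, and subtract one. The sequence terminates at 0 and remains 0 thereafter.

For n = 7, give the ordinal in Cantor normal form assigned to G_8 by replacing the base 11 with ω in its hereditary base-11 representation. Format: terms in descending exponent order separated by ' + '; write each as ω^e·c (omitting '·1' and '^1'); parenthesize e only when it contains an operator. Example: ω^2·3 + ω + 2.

(0) 7|_3 = 2·3 + 1 ↦ 2·4 + 1|_4 = 9 ⇒ 8
(1) 8|_4 = 2·4 ↦ 2·5|_5 = 10 ⇒ 9
(2) 9|_5 = 5 + 4 ↦ 6 + 4|_6 = 10 ⇒ 9
(3) 9|_6 = 6 + 3 ↦ 7 + 3|_7 = 10 ⇒ 9
(4) 9|_7 = 7 + 2 ↦ 8 + 2|_8 = 10 ⇒ 9
(5) 9|_8 = 8 + 1 ↦ 9 + 1|_9 = 10 ⇒ 9
(6) 9|_9 = 9 ↦ 10|_10 = 10 ⇒ 9
(7) 9|_10 = 9 ↦ 9|_11 = 9 ⇒ 8

8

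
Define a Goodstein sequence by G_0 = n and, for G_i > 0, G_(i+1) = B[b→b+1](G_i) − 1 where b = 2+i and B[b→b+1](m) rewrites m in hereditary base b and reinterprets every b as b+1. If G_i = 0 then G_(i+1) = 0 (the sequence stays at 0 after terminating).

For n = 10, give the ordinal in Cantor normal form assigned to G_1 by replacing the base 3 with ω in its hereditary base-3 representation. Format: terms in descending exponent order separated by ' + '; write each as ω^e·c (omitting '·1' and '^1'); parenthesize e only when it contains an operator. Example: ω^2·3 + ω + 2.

10 —HB2→ 2^(2 + 1) + 2 —bump→ 3^(3 + 1) + 3 = 84 —(−1)→ 83
83 —HB3→ 3^(3 + 1) + 2 —bump→ 4^(4 + 1) + 2 = 1026 —(−1)→ 1025

ω^(ω + 1) + 2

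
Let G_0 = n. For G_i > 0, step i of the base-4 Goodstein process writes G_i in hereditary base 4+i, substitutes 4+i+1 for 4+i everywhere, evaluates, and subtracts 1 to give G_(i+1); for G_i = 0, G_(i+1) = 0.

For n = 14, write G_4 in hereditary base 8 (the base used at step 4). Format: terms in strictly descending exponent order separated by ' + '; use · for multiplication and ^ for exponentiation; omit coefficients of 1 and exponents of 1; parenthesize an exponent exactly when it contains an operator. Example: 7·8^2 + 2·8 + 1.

2·8 + 5

step 0: 14 = 3·4 + 2; sub 5 for 4: 3·5 + 2; = 17; G_1 = 17−1 = 16
step 1: 16 = 3·5 + 1; sub 6 for 5: 3·6 + 1; = 19; G_2 = 19−1 = 18
step 2: 18 = 3·6; sub 7 for 6: 3·7; = 21; G_3 = 21−1 = 20
step 3: 20 = 2·7 + 6; sub 8 for 7: 2·8 + 6; = 22; G_4 = 22−1 = 21
step 4: 21 = 2·8 + 5; sub 9 for 8: 2·9 + 5; = 23; G_5 = 23−1 = 22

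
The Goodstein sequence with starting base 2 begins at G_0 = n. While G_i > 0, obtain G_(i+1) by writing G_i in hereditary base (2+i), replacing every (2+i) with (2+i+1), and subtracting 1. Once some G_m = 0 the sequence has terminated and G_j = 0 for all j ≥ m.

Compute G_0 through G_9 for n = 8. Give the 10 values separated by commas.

8, 80, 553, 6310, 93395, 1647195, 33554571, 774841151, 20000000211, 570623341475

[0] 8 ≡ 2^(2 + 1) (base 2). Lift 3: 81. −1: 80.
[1] 80 ≡ 2·3^3 + 2·3^2 + 2·3 + 2 (base 3). Lift 4: 554. −1: 553.
[2] 553 ≡ 2·4^4 + 2·4^2 + 2·4 + 1 (base 4). Lift 5: 6311. −1: 6310.
[3] 6310 ≡ 2·5^5 + 2·5^2 + 2·5 (base 5). Lift 6: 93396. −1: 93395.
[4] 93395 ≡ 2·6^6 + 2·6^2 + 6 + 5 (base 6). Lift 7: 1647196. −1: 1647195.
[5] 1647195 ≡ 2·7^7 + 2·7^2 + 7 + 4 (base 7). Lift 8: 33554572. −1: 33554571.
[6] 33554571 ≡ 2·8^8 + 2·8^2 + 8 + 3 (base 8). Lift 9: 774841152. −1: 774841151.
[7] 774841151 ≡ 2·9^9 + 2·9^2 + 9 + 2 (base 9). Lift 10: 20000000212. −1: 20000000211.
[8] 20000000211 ≡ 2·10^10 + 2·10^2 + 10 + 1 (base 10). Lift 11: 570623341476. −1: 570623341475.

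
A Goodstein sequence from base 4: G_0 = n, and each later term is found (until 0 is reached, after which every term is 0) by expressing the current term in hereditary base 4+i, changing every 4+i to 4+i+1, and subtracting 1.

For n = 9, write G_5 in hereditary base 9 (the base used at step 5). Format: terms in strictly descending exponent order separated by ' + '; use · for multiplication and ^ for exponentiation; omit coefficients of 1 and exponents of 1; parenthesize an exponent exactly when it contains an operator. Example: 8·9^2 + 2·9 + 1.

9 + 2

step 0: 9 = 2·4 + 1; sub 5 for 4: 2·5 + 1; = 11; G_1 = 11−1 = 10
step 1: 10 = 2·5; sub 6 for 5: 2·6; = 12; G_2 = 12−1 = 11
step 2: 11 = 6 + 5; sub 7 for 6: 7 + 5; = 12; G_3 = 12−1 = 11
step 3: 11 = 7 + 4; sub 8 for 7: 8 + 4; = 12; G_4 = 12−1 = 11
step 4: 11 = 8 + 3; sub 9 for 8: 9 + 3; = 12; G_5 = 12−1 = 11
step 5: 11 = 9 + 2; sub 10 for 9: 10 + 2; = 12; G_6 = 12−1 = 11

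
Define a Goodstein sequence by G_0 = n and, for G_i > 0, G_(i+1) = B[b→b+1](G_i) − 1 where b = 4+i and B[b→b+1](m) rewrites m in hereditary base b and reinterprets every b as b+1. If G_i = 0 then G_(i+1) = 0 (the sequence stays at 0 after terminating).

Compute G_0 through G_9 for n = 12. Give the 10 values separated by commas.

12, 14, 15, 16, 17, 18, 19, 19, 19, 19

12 —HB4→ 3·4 —bump→ 3·5 = 15 —(−1)→ 14
14 —HB5→ 2·5 + 4 —bump→ 2·6 + 4 = 16 —(−1)→ 15
15 —HB6→ 2·6 + 3 —bump→ 2·7 + 3 = 17 —(−1)→ 16
16 —HB7→ 2·7 + 2 —bump→ 2·8 + 2 = 18 —(−1)→ 17
17 —HB8→ 2·8 + 1 —bump→ 2·9 + 1 = 19 —(−1)→ 18
18 —HB9→ 2·9 —bump→ 2·10 = 20 —(−1)→ 19
19 —HB10→ 10 + 9 —bump→ 11 + 9 = 20 —(−1)→ 19
19 —HB11→ 11 + 8 —bump→ 12 + 8 = 20 —(−1)→ 19
19 —HB12→ 12 + 7 —bump→ 13 + 7 = 20 —(−1)→ 19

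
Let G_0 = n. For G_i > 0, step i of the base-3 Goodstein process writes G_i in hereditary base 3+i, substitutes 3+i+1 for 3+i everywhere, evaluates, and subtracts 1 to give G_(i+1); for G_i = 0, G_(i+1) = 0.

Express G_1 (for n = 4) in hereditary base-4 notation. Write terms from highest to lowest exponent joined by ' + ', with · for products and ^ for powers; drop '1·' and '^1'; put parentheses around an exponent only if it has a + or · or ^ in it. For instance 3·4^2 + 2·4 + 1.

4

(0) 4|_3 = 3 + 1 ↦ 4 + 1|_4 = 5 ⇒ 4
(1) 4|_4 = 4 ↦ 5|_5 = 5 ⇒ 4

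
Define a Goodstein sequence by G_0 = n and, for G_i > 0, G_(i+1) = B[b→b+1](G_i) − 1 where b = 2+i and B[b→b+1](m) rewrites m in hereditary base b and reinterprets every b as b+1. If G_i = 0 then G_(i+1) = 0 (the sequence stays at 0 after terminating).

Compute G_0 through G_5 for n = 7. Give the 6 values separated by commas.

base 2: 7 = 2^2 + 2 + 1; at 3: 3^3 + 3 + 1 = 31; next = 30
base 3: 30 = 3^3 + 3; at 4: 4^4 + 4 = 260; next = 259
base 4: 259 = 4^4 + 3; at 5: 5^5 + 3 = 3128; next = 3127
base 5: 3127 = 5^5 + 2; at 6: 6^6 + 2 = 46658; next = 46657
base 6: 46657 = 6^6 + 1; at 7: 7^7 + 1 = 823544; next = 823543

7, 30, 259, 3127, 46657, 823543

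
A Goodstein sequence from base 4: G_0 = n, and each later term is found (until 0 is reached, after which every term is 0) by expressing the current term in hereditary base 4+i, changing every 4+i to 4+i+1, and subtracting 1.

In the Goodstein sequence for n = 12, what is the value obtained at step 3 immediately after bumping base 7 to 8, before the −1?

[0] 12 ≡ 3·4 (base 4). Lift 5: 15. −1: 14.
[1] 14 ≡ 2·5 + 4 (base 5). Lift 6: 16. −1: 15.
[2] 15 ≡ 2·6 + 3 (base 6). Lift 7: 17. −1: 16.

18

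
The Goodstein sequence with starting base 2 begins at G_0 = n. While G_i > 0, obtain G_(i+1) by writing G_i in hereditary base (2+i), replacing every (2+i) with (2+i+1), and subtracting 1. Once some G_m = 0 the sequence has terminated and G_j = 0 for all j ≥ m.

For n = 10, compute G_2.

1025

[0] 10 ≡ 2^(2 + 1) + 2 (base 2). Lift 3: 84. −1: 83.
[1] 83 ≡ 3^(3 + 1) + 2 (base 3). Lift 4: 1026. −1: 1025.
[2] 1025 ≡ 4^(4 + 1) + 1 (base 4). Lift 5: 15626. −1: 15625.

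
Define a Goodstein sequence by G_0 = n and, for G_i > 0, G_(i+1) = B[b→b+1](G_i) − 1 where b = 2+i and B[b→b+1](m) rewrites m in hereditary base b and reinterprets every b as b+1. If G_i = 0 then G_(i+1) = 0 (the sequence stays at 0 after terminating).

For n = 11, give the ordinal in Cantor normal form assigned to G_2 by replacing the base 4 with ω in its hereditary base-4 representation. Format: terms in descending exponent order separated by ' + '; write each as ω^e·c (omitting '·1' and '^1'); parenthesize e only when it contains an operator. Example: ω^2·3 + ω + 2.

G_0 = 11. HB_2(11) = 2^(2 + 1) + 2 + 1. Bump = 85. G_1 = 84.
G_1 = 84. HB_3(84) = 3^(3 + 1) + 3. Bump = 1028. G_2 = 1027.
G_2 = 1027. HB_4(1027) = 4^(4 + 1) + 3. Bump = 15628. G_3 = 15627.

ω^(ω + 1) + 3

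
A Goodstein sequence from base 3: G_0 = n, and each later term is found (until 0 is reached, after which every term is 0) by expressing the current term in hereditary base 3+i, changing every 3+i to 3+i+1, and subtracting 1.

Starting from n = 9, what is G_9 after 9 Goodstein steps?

27

(0) 9|_3 = 3^2 ↦ 4^2|_4 = 16 ⇒ 15
(1) 15|_4 = 3·4 + 3 ↦ 3·5 + 3|_5 = 18 ⇒ 17
(2) 17|_5 = 3·5 + 2 ↦ 3·6 + 2|_6 = 20 ⇒ 19
(3) 19|_6 = 3·6 + 1 ↦ 3·7 + 1|_7 = 22 ⇒ 21
(4) 21|_7 = 3·7 ↦ 3·8|_8 = 24 ⇒ 23
(5) 23|_8 = 2·8 + 7 ↦ 2·9 + 7|_9 = 25 ⇒ 24
(6) 24|_9 = 2·9 + 6 ↦ 2·10 + 6|_10 = 26 ⇒ 25
(7) 25|_10 = 2·10 + 5 ↦ 2·11 + 5|_11 = 27 ⇒ 26
(8) 26|_11 = 2·11 + 4 ↦ 2·12 + 4|_12 = 28 ⇒ 27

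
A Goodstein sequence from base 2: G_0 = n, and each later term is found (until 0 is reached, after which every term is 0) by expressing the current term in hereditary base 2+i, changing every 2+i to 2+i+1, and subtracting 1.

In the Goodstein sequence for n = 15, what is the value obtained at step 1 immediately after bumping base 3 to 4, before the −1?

step 0: 15 = 2^(2 + 1) + 2^2 + 2 + 1; sub 3 for 2: 3^(3 + 1) + 3^3 + 3 + 1; = 112; G_1 = 112−1 = 111
step 1: 111 = 3^(3 + 1) + 3^3 + 3; sub 4 for 3: 4^(4 + 1) + 4^4 + 4; = 1284; G_2 = 1284−1 = 1283

1284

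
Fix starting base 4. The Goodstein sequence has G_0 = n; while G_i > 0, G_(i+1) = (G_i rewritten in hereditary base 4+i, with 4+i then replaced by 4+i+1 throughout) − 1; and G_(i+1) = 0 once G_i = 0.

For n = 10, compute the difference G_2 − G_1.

1

G_0=10  [base 4] 2·4 + 2  →[4↦5]→  2·5 + 2 = 12  −1 ⇒ G_1=11
G_1=11  [base 5] 2·5 + 1  →[5↦6]→  2·6 + 1 = 13  −1 ⇒ G_2=12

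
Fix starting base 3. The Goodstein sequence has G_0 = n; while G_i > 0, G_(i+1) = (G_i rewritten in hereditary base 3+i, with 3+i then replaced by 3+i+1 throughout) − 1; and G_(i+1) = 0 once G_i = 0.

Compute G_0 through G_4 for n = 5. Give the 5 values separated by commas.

step 0: 5 = 3 + 2; sub 4 for 3: 4 + 2; = 6; G_1 = 6−1 = 5
step 1: 5 = 4 + 1; sub 5 for 4: 5 + 1; = 6; G_2 = 6−1 = 5
step 2: 5 = 5; sub 6 for 5: 6; = 6; G_3 = 6−1 = 5
step 3: 5 = 5; sub 7 for 6: 5; = 5; G_4 = 5−1 = 4

5, 5, 5, 5, 4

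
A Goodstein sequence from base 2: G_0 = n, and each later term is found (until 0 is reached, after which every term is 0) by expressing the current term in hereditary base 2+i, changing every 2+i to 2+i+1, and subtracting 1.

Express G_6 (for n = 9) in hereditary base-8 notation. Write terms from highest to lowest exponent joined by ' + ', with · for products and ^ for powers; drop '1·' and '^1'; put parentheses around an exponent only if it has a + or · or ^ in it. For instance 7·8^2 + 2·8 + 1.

3·8^8 + 3·8^3 + 3·8^2 + 2·8 + 7

G_0 = 9. HB_2(9) = 2^(2 + 1) + 1. Bump = 82. G_1 = 81.
G_1 = 81. HB_3(81) = 3^(3 + 1). Bump = 1024. G_2 = 1023.
G_2 = 1023. HB_4(1023) = 3·4^4 + 3·4^3 + 3·4^2 + 3·4 + 3. Bump = 9843. G_3 = 9842.
G_3 = 9842. HB_5(9842) = 3·5^5 + 3·5^3 + 3·5^2 + 3·5 + 2. Bump = 140744. G_4 = 140743.
G_4 = 140743. HB_6(140743) = 3·6^6 + 3·6^3 + 3·6^2 + 3·6 + 1. Bump = 2471827. G_5 = 2471826.
G_5 = 2471826. HB_7(2471826) = 3·7^7 + 3·7^3 + 3·7^2 + 3·7. Bump = 50333400. G_6 = 50333399.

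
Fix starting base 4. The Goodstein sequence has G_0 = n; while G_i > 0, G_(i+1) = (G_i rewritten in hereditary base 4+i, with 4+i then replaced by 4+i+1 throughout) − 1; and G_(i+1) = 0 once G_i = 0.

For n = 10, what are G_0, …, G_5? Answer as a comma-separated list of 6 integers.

i=0: 10 = 2·4 + 2 (b=4); 4→5: 2·5 + 2 = 12; 12−1 = 11
i=1: 11 = 2·5 + 1 (b=5); 5→6: 2·6 + 1 = 13; 13−1 = 12
i=2: 12 = 2·6 (b=6); 6→7: 2·7 = 14; 14−1 = 13
i=3: 13 = 7 + 6 (b=7); 7→8: 8 + 6 = 14; 14−1 = 13
i=4: 13 = 8 + 5 (b=8); 8→9: 9 + 5 = 14; 14−1 = 13

10, 11, 12, 13, 13, 13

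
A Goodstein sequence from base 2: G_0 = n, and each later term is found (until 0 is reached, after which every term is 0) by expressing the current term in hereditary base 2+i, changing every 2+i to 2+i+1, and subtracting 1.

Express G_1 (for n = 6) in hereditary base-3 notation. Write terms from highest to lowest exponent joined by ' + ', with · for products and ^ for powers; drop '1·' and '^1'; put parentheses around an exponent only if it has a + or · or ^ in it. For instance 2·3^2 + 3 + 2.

6 —HB2→ 2^2 + 2 —bump→ 3^3 + 3 = 30 —(−1)→ 29
29 —HB3→ 3^3 + 2 —bump→ 4^4 + 2 = 258 —(−1)→ 257

3^3 + 2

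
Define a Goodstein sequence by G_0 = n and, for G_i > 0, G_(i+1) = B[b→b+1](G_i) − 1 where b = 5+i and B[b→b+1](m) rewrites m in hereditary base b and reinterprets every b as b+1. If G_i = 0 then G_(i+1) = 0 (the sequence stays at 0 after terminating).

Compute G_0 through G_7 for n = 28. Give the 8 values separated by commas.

28 —HB5→ 5^2 + 3 —bump→ 6^2 + 3 = 39 —(−1)→ 38
38 —HB6→ 6^2 + 2 —bump→ 7^2 + 2 = 51 —(−1)→ 50
50 —HB7→ 7^2 + 1 —bump→ 8^2 + 1 = 65 —(−1)→ 64
64 —HB8→ 8^2 —bump→ 9^2 = 81 —(−1)→ 80
80 —HB9→ 8·9 + 8 —bump→ 8·10 + 8 = 88 —(−1)→ 87
87 —HB10→ 8·10 + 7 —bump→ 8·11 + 7 = 95 —(−1)→ 94
94 —HB11→ 8·11 + 6 —bump→ 8·12 + 6 = 102 —(−1)→ 101

28, 38, 50, 64, 80, 87, 94, 101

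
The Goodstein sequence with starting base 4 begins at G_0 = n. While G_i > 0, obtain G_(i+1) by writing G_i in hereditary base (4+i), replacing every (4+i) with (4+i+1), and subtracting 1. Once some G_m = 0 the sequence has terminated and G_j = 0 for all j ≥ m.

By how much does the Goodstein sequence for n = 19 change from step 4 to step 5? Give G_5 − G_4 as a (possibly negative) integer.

6

G_0=19  [base 4] 4^2 + 3  →[4↦5]→  5^2 + 3 = 28  −1 ⇒ G_1=27
G_1=27  [base 5] 5^2 + 2  →[5↦6]→  6^2 + 2 = 38  −1 ⇒ G_2=37
G_2=37  [base 6] 6^2 + 1  →[6↦7]→  7^2 + 1 = 50  −1 ⇒ G_3=49
G_3=49  [base 7] 7^2  →[7↦8]→  8^2 = 64  −1 ⇒ G_4=63
G_4=63  [base 8] 7·8 + 7  →[8↦9]→  7·9 + 7 = 70  −1 ⇒ G_5=69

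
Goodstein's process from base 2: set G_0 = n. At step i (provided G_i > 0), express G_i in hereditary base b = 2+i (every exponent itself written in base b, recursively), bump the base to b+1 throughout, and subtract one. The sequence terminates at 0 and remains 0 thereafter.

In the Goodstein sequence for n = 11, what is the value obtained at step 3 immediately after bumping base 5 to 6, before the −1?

279938

G_0 = 11. HB_2(11) = 2^(2 + 1) + 2 + 1. Bump = 85. G_1 = 84.
G_1 = 84. HB_3(84) = 3^(3 + 1) + 3. Bump = 1028. G_2 = 1027.
G_2 = 1027. HB_4(1027) = 4^(4 + 1) + 3. Bump = 15628. G_3 = 15627.
G_3 = 15627. HB_5(15627) = 5^(5 + 1) + 2. Bump = 279938. G_4 = 279937.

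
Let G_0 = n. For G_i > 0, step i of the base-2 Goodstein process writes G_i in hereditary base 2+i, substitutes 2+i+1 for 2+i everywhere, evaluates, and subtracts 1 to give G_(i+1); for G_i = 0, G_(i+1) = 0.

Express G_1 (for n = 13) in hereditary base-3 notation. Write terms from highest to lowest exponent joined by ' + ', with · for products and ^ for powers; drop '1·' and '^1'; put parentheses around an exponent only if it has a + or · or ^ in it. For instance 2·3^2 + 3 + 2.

3^(3 + 1) + 3^3

(0) 13|_2 = 2^(2 + 1) + 2^2 + 1 ↦ 3^(3 + 1) + 3^3 + 1|_3 = 109 ⇒ 108
(1) 108|_3 = 3^(3 + 1) + 3^3 ↦ 4^(4 + 1) + 4^4|_4 = 1280 ⇒ 1279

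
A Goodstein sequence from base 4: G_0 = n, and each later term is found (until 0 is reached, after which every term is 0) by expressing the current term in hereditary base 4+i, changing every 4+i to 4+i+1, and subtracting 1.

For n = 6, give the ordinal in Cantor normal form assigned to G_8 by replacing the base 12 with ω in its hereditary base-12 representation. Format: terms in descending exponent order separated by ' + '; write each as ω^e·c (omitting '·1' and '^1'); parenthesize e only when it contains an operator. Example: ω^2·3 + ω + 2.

base 4: 6 = 4 + 2; at 5: 5 + 2 = 7; next = 6
base 5: 6 = 5 + 1; at 6: 6 + 1 = 7; next = 6
base 6: 6 = 6; at 7: 7 = 7; next = 6
base 7: 6 = 6; at 8: 6 = 6; next = 5
base 8: 5 = 5; at 9: 5 = 5; next = 4
base 9: 4 = 4; at 10: 4 = 4; next = 3
base 10: 3 = 3; at 11: 3 = 3; next = 2
base 11: 2 = 2; at 12: 2 = 2; next = 1
base 12: 1 = 1; at 13: 1 = 1; next = 0

1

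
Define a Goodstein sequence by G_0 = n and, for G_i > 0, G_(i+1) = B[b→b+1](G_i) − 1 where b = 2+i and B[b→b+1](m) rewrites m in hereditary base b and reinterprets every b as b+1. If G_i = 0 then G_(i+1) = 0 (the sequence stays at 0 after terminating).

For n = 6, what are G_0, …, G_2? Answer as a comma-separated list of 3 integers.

base 2: 6 = 2^2 + 2; at 3: 3^3 + 3 = 30; next = 29
base 3: 29 = 3^3 + 2; at 4: 4^4 + 2 = 258; next = 257

6, 29, 257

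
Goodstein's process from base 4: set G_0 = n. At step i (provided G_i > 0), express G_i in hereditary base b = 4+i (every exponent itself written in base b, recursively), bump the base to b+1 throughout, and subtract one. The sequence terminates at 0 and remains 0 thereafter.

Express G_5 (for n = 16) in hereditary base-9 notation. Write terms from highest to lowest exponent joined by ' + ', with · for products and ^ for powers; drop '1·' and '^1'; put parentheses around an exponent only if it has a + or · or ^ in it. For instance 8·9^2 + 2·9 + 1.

16 —HB4→ 4^2 —bump→ 5^2 = 25 —(−1)→ 24
24 —HB5→ 4·5 + 4 —bump→ 4·6 + 4 = 28 —(−1)→ 27
27 —HB6→ 4·6 + 3 —bump→ 4·7 + 3 = 31 —(−1)→ 30
30 —HB7→ 4·7 + 2 —bump→ 4·8 + 2 = 34 —(−1)→ 33
33 —HB8→ 4·8 + 1 —bump→ 4·9 + 1 = 37 —(−1)→ 36
36 —HB9→ 4·9 —bump→ 4·10 = 40 —(−1)→ 39

4·9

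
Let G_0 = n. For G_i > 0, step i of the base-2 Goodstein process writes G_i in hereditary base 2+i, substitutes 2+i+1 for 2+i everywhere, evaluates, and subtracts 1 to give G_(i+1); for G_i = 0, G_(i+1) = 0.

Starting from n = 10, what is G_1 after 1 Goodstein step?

[0] 10 ≡ 2^(2 + 1) + 2 (base 2). Lift 3: 84. −1: 83.
[1] 83 ≡ 3^(3 + 1) + 2 (base 3). Lift 4: 1026. −1: 1025.

83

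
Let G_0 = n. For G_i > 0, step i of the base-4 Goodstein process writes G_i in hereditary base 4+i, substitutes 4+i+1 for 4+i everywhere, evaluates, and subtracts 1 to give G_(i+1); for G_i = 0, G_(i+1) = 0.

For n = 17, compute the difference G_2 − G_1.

base 4: 17 = 4^2 + 1; at 5: 5^2 + 1 = 26; next = 25
base 5: 25 = 5^2; at 6: 6^2 = 36; next = 35

10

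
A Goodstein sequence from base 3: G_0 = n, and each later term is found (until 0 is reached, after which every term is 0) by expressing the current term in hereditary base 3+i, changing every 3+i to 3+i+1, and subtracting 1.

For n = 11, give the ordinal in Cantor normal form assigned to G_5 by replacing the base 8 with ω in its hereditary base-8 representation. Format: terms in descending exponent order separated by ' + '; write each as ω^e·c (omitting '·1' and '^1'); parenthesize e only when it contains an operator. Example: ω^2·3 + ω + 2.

ω·5 + 3

[0] 11 ≡ 3^2 + 2 (base 3). Lift 4: 18. −1: 17.
[1] 17 ≡ 4^2 + 1 (base 4). Lift 5: 26. −1: 25.
[2] 25 ≡ 5^2 (base 5). Lift 6: 36. −1: 35.
[3] 35 ≡ 5·6 + 5 (base 6). Lift 7: 40. −1: 39.
[4] 39 ≡ 5·7 + 4 (base 7). Lift 8: 44. −1: 43.
[5] 43 ≡ 5·8 + 3 (base 8). Lift 9: 48. −1: 47.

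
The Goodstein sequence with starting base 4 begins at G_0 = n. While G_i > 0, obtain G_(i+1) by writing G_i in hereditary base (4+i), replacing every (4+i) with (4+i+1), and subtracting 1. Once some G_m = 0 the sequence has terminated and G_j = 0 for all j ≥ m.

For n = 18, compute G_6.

63

step 0: 18 = 4^2 + 2; sub 5 for 4: 5^2 + 2; = 27; G_1 = 27−1 = 26
step 1: 26 = 5^2 + 1; sub 6 for 5: 6^2 + 1; = 37; G_2 = 37−1 = 36
step 2: 36 = 6^2; sub 7 for 6: 7^2; = 49; G_3 = 49−1 = 48
step 3: 48 = 6·7 + 6; sub 8 for 7: 6·8 + 6; = 54; G_4 = 54−1 = 53
step 4: 53 = 6·8 + 5; sub 9 for 8: 6·9 + 5; = 59; G_5 = 59−1 = 58
step 5: 58 = 6·9 + 4; sub 10 for 9: 6·10 + 4; = 64; G_6 = 64−1 = 63
step 6: 63 = 6·10 + 3; sub 11 for 10: 6·11 + 3; = 69; G_7 = 69−1 = 68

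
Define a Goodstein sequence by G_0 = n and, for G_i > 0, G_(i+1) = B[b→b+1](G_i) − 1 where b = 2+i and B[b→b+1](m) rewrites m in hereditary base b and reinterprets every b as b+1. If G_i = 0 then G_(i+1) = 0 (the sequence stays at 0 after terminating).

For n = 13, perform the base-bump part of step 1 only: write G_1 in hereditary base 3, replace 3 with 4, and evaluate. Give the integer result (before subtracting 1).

13 —HB2→ 2^(2 + 1) + 2^2 + 1 —bump→ 3^(3 + 1) + 3^3 + 1 = 109 —(−1)→ 108
108 —HB3→ 3^(3 + 1) + 3^3 —bump→ 4^(4 + 1) + 4^4 = 1280 —(−1)→ 1279

1280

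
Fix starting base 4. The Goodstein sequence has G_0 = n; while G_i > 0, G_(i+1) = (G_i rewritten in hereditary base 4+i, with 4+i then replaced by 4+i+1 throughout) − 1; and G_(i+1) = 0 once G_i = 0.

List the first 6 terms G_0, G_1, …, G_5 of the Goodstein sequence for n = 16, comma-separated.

G_0 = 16. HB_4(16) = 4^2. Bump = 25. G_1 = 24.
G_1 = 24. HB_5(24) = 4·5 + 4. Bump = 28. G_2 = 27.
G_2 = 27. HB_6(27) = 4·6 + 3. Bump = 31. G_3 = 30.
G_3 = 30. HB_7(30) = 4·7 + 2. Bump = 34. G_4 = 33.
G_4 = 33. HB_8(33) = 4·8 + 1. Bump = 37. G_5 = 36.

16, 24, 27, 30, 33, 36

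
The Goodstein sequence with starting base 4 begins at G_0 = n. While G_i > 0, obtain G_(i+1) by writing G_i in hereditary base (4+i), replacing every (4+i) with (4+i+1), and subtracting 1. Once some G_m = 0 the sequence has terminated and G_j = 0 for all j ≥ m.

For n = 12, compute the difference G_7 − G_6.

i=0: 12 = 3·4 (b=4); 4→5: 3·5 = 15; 15−1 = 14
i=1: 14 = 2·5 + 4 (b=5); 5→6: 2·6 + 4 = 16; 16−1 = 15
i=2: 15 = 2·6 + 3 (b=6); 6→7: 2·7 + 3 = 17; 17−1 = 16
i=3: 16 = 2·7 + 2 (b=7); 7→8: 2·8 + 2 = 18; 18−1 = 17
i=4: 17 = 2·8 + 1 (b=8); 8→9: 2·9 + 1 = 19; 19−1 = 18
i=5: 18 = 2·9 (b=9); 9→10: 2·10 = 20; 20−1 = 19
i=6: 19 = 10 + 9 (b=10); 10→11: 11 + 9 = 20; 20−1 = 19

0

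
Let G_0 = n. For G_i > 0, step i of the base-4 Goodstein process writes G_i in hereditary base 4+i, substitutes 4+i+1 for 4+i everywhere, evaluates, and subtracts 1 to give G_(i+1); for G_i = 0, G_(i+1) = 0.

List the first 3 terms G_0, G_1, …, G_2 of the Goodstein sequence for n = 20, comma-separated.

20, 29, 39

(0) 20|_4 = 4^2 + 4 ↦ 5^2 + 5|_5 = 30 ⇒ 29
(1) 29|_5 = 5^2 + 4 ↦ 6^2 + 4|_6 = 40 ⇒ 39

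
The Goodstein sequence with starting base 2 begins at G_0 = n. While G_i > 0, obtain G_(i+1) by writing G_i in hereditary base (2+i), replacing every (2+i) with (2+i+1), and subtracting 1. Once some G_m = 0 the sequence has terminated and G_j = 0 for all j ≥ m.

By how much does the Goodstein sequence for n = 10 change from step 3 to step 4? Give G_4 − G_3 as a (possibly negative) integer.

step 0: 10 = 2^(2 + 1) + 2; sub 3 for 2: 3^(3 + 1) + 3; = 84; G_1 = 84−1 = 83
step 1: 83 = 3^(3 + 1) + 2; sub 4 for 3: 4^(4 + 1) + 2; = 1026; G_2 = 1026−1 = 1025
step 2: 1025 = 4^(4 + 1) + 1; sub 5 for 4: 5^(5 + 1) + 1; = 15626; G_3 = 15626−1 = 15625
step 3: 15625 = 5^(5 + 1); sub 6 for 5: 6^(6 + 1); = 279936; G_4 = 279936−1 = 279935

264310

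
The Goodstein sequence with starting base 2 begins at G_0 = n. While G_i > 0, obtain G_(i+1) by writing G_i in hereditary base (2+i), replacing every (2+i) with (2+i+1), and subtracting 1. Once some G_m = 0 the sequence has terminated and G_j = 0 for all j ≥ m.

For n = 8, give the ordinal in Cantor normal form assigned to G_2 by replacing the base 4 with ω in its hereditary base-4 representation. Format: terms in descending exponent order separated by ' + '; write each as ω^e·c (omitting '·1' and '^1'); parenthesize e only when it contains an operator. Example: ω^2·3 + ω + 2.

G_0 = 8. HB_2(8) = 2^(2 + 1). Bump = 81. G_1 = 80.
G_1 = 80. HB_3(80) = 2·3^3 + 2·3^2 + 2·3 + 2. Bump = 554. G_2 = 553.

ω^ω·2 + ω^2·2 + ω·2 + 1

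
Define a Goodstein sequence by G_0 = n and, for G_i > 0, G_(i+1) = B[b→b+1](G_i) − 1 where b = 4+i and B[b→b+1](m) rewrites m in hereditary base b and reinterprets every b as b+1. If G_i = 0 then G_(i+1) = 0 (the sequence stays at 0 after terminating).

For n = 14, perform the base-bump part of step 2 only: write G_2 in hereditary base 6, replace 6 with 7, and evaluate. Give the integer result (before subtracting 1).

i=0: 14 = 3·4 + 2 (b=4); 4→5: 3·5 + 2 = 17; 17−1 = 16
i=1: 16 = 3·5 + 1 (b=5); 5→6: 3·6 + 1 = 19; 19−1 = 18
i=2: 18 = 3·6 (b=6); 6→7: 3·7 = 21; 21−1 = 20

21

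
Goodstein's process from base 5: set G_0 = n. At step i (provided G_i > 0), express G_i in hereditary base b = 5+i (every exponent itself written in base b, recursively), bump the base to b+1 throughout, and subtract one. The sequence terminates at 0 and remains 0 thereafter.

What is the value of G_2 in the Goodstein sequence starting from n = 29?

i=0: 29 = 5^2 + 4 (b=5); 5→6: 6^2 + 4 = 40; 40−1 = 39
i=1: 39 = 6^2 + 3 (b=6); 6→7: 7^2 + 3 = 52; 52−1 = 51
i=2: 51 = 7^2 + 2 (b=7); 7→8: 8^2 + 2 = 66; 66−1 = 65

51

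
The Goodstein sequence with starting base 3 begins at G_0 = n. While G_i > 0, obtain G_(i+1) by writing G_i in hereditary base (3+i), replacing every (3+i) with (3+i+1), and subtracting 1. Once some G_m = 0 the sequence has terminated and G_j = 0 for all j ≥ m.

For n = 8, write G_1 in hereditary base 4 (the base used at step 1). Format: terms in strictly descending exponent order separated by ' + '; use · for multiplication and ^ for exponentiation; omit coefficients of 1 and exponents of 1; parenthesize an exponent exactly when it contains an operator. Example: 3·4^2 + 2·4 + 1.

2·4 + 1

base 3: 8 = 2·3 + 2; at 4: 2·4 + 2 = 10; next = 9
base 4: 9 = 2·4 + 1; at 5: 2·5 + 1 = 11; next = 10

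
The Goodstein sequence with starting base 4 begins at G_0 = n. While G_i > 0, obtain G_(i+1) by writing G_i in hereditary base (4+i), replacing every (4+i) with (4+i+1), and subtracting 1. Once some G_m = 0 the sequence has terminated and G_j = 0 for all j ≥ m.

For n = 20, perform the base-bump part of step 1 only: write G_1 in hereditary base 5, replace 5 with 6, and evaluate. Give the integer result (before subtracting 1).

step 0: 20 = 4^2 + 4; sub 5 for 4: 5^2 + 5; = 30; G_1 = 30−1 = 29
step 1: 29 = 5^2 + 4; sub 6 for 5: 6^2 + 4; = 40; G_2 = 40−1 = 39

40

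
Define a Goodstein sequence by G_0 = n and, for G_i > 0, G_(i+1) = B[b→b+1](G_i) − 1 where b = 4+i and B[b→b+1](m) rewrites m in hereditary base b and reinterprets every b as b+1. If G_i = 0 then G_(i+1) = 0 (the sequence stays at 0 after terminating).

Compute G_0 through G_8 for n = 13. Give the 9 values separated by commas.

13, 15, 17, 18, 19, 20, 21, 22, 23

base 4: 13 = 3·4 + 1; at 5: 3·5 + 1 = 16; next = 15
base 5: 15 = 3·5; at 6: 3·6 = 18; next = 17
base 6: 17 = 2·6 + 5; at 7: 2·7 + 5 = 19; next = 18
base 7: 18 = 2·7 + 4; at 8: 2·8 + 4 = 20; next = 19
base 8: 19 = 2·8 + 3; at 9: 2·9 + 3 = 21; next = 20
base 9: 20 = 2·9 + 2; at 10: 2·10 + 2 = 22; next = 21
base 10: 21 = 2·10 + 1; at 11: 2·11 + 1 = 23; next = 22
base 11: 22 = 2·11; at 12: 2·12 = 24; next = 23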